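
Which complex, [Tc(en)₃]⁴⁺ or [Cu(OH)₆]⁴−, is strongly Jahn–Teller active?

[Tc(en)₃]⁴⁺: Ligand charges: ethylenediamine is neutral. With an overall charge of +4 the technetium centre must be in the +4 oxidation state. Tc sits in group 7, so the d-electron count is 7 − 4 = 3. The d³ configuration leaves the e_g set evenly filled (or empty) — no strong Jahn–Teller driving force.
[Cu(OH)₆]⁴−: Ligand charges: each hydroxide is −1. With an overall charge of −4 the copper centre must be in the +2 oxidation state. Copper is a group-11 element; Cu(II) is therefore d⁹. The t₂g⁶e_g³ configuration has an unevenly filled e_g set; the Jahn–Teller theorem predicts a tetragonal distortion (typically axial elongation) to lift the degeneracy.

[Cu(OH)₆]⁴−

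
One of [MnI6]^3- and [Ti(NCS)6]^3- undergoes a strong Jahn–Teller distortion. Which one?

[MnI6]^3-

[MnI6]^3-: Summing ligand charges against the −3 overall charge gives an oxidation state of +3 for manganese. Group 7 minus oxidation state 3 gives a d⁴ configuration. Iodide is a weak-field ligand for a first-row metal, so the complex is high-spin. The t₂g³e_g¹ (high-spin) configuration has an unevenly filled e_g set; the Jahn–Teller theorem predicts a tetragonal distortion (typically axial elongation) to lift the degeneracy.
[Ti(NCS)6]^3-: Each isothiocyanate is −1; balancing the −3 overall charge requires Ti(III). Group 4 minus oxidation state 3 gives a d¹ configuration. The d¹ configuration leaves the e_g set evenly filled (or empty) — no strong Jahn–Teller driving force.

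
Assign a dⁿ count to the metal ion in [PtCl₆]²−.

Each chloride is −1; balancing the −2 overall charge requires Pt(IV).
Pt sits in group 10, so the d-electron count is 10 − 4 = 6.

d⁶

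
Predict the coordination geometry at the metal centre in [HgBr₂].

linear

Summing ligand charges against the 0 overall charge gives an oxidation state of +2 for mercury.
Group 12 minus oxidation state 2 gives a d¹⁰ configuration.
Coordination number: 2.
A d¹⁰ ion with only two ligands adopts a linear arrangement (sp hybridisation; no CFSE preference).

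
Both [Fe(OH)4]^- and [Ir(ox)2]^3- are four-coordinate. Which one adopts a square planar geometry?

For [Fe(OH)4]^-: Ligand charges: each hydroxide is −1. With an overall charge of −1 the iron centre must be in the +3 oxidation state. Group 8 minus oxidation state 3 gives a d⁵ configuration. A high-spin d⁵ ion has zero CFSE in either geometry, so four ligands adopt the sterically favoured tetrahedral geometry. → tetrahedral.
For [Ir(ox)2]^3-: Each oxalate is −2; balancing the −3 overall charge requires Ir(I). Iridium is a group-9 element; Ir(I) is therefore d⁸. A 5d d⁸ ion has a large crystal-field splitting; square planar leaves the high-energy d_{x²−y²} orbital empty and maximises CFSE. → square planar.

[Ir(ox)2]^3-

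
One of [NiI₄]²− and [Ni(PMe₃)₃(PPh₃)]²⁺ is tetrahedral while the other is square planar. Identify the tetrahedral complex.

[NiI₄]²−

For [NiI₄]²−: Ligand charges: each iodide is −1. With an overall charge of −2 the nickel centre must be in the +2 oxidation state. Group 10 minus oxidation state 2 gives a d⁸ configuration. Iodide is a weak-field ligand. With weak-field ligands the CFSE gain from square planar is small, so a 3d d⁸ ion takes the sterically preferred tetrahedral geometry. → tetrahedral.
For [Ni(PMe₃)₃(PPh₃)]²⁺: Ligand charges: trimethylphosphine is neutral; triphenylphosphine is neutral. With an overall charge of +2 the nickel centre must be in the +2 oxidation state. Nickel is a group-10 element; Ni(II) is therefore d⁸. Trimethylphosphine and triphenylphosphine are strong-field ligands (high in the spectrochemical series). A 3d d⁸ ion with strong-field ligands gains enough CFSE to favour square planar over tetrahedral. → square planar.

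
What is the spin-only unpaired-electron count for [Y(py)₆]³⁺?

Pyridine is neutral; balancing the +3 overall charge requires Y(III).
Yttrium is a group-3 element; Y(III) is therefore d⁰.
In an octahedral field the d⁰ configuration is t₂g⁰e_g⁰, giving 0 unpaired electrons.

0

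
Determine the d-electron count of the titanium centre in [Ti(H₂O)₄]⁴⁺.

d0

Ligand charges: water is neutral. With an overall charge of +4 the titanium centre must be in the +4 oxidation state.
Group 4 minus oxidation state 4 gives a d⁰ configuration.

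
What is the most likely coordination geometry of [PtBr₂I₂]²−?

Each bromide is −1; each iodide is −1; balancing the −2 overall charge requires Pt(II).
Group 10 minus oxidation state 2 gives a d⁸ configuration.
Coordination number: 4.
A 5d d⁸ ion has a large crystal-field splitting; square planar leaves the high-energy d_{x²−y²} orbital empty and maximises CFSE.

square planar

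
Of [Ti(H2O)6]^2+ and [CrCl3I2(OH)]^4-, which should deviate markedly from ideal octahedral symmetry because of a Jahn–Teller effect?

[CrCl3I2(OH)]^4-

[Ti(H2O)6]^2+: Water is neutral; balancing the +2 overall charge requires Ti(II). Titanium is a group-4 element; Ti(II) is therefore d². The d² configuration leaves the e_g set evenly filled (or empty) — no strong Jahn–Teller driving force.
[CrCl3I2(OH)]^4-: Summing ligand charges against the −4 overall charge gives an oxidation state of +2 for chromium. Chromium is a group-6 element; Cr(II) is therefore d⁴. Chloride, hydroxide, and iodide are weak-field ligands for a first-row metal, so the complex is high-spin. The t₂g³e_g¹ (high-spin) configuration has an unevenly filled e_g set; the Jahn–Teller theorem predicts a tetragonal distortion (typically axial elongation) to lift the degeneracy.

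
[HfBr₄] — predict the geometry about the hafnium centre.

tetrahedral

Each bromide is −1; balancing the 0 overall charge requires Hf(IV).
Hafnium is a group-4 element; Hf(IV) is therefore d⁰.
Coordination number: 4.
A d⁰ ion has no crystal-field stabilisation preference between square planar and tetrahedral, so four ligands adopt the sterically favoured tetrahedral geometry.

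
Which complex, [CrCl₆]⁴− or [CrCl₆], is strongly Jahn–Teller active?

[CrCl₆]⁴−

[CrCl₆]⁴−: Each chloride is −1; balancing the −4 overall charge requires Cr(II). Group 6 minus oxidation state 2 gives a d⁴ configuration. Chloride is a weak-field ligand for a first-row metal, so the complex is high-spin. The t₂g³e_g¹ (high-spin) configuration has an unevenly filled e_g set; the Jahn–Teller theorem predicts a tetragonal distortion (typically axial elongation) to lift the degeneracy.
[CrCl₆]: Summing ligand charges against the 0 overall charge gives an oxidation state of +6 for chromium. Cr sits in group 6, so the d-electron count is 6 − 6 = 0. The d⁰ configuration leaves the e_g set evenly filled (or empty) — no strong Jahn–Teller driving force.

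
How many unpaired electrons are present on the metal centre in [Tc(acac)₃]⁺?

3 unpaired electrons

Summing ligand charges against the +1 overall charge gives an oxidation state of +4 for technetium.
Tc sits in group 7, so the d-electron count is 7 − 4 = 3.
Counting donor atoms: 3×acetylacetonate (bidentate) → 6 donors. Coordination number = 6.
In an octahedral field the d³ configuration is t₂g³e_g⁰ (only one arrangement possible), giving 3 unpaired electrons.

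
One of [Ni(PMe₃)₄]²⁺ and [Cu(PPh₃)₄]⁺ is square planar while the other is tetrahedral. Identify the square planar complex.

For [Ni(PMe₃)₄]²⁺: Summing ligand charges against the +2 overall charge gives an oxidation state of +2 for nickel. Nickel is a group-10 element; Ni(II) is therefore d⁸. Trimethylphosphine is a strong-field ligand (high in the spectrochemical series). A 3d d⁸ ion with strong-field ligands gains enough CFSE to favour square planar over tetrahedral. → square planar.
For [Cu(PPh₃)₄]⁺: Triphenylphosphine is neutral; balancing the +1 overall charge requires Cu(I). Group 11 minus oxidation state 1 gives a d¹⁰ configuration. A d¹⁰ ion has no crystal-field stabilisation preference between square planar and tetrahedral, so four ligands adopt the sterically favoured tetrahedral geometry. → tetrahedral.

[Ni(PMe₃)₄]²⁺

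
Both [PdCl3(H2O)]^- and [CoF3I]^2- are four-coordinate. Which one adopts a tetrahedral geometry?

[CoF3I]^2-

For [PdCl3(H2O)]^-: Ligand charges: each chloride is −1; water is neutral. With an overall charge of −1 the palladium centre must be in the +2 oxidation state. Group 10 minus oxidation state 2 gives a d⁸ configuration. A 4d d⁸ ion has a large crystal-field splitting; square planar leaves the high-energy d_{x²−y²} orbital empty and maximises CFSE. → square planar.
For [CoF3I]^2-: Ligand charges: each fluoride is −1; each iodide is −1. With an overall charge of −2 the cobalt centre must be in the +2 oxidation state. Cobalt is a group-9 element; Co(II) is therefore d⁷. For a high-spin 3d d⁷ ion with weak-field ligands the small Δₜ gives little square-planar CFSE advantage, so four ligands adopt the sterically favoured tetrahedral geometry. → tetrahedral.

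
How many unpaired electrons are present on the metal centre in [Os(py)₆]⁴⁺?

Summing ligand charges against the +4 overall charge gives an oxidation state of +4 for osmium.
Group 8 minus oxidation state 4 gives a d⁴ configuration.
The spin state decides the count: a 5d ion has a large Δₒ and is invariably low-spin.
An octahedral low-spin d⁴ ion is t₂g⁴e_g⁰, giving 2 unpaired electrons.

2 unpaired electrons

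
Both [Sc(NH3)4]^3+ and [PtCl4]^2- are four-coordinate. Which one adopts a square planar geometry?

[PtCl4]^2-

For [Sc(NH3)4]^3+: Summing ligand charges against the +3 overall charge gives an oxidation state of +3 for scandium. Sc sits in group 3, so the d-electron count is 3 − 3 = 0. A d⁰ ion has no crystal-field stabilisation preference between square planar and tetrahedral, so four ligands adopt the sterically favoured tetrahedral geometry. → tetrahedral.
For [PtCl4]^2-: Summing ligand charges against the −2 overall charge gives an oxidation state of +2 for platinum. Group 10 minus oxidation state 2 gives a d⁸ configuration. A 5d d⁸ ion has a large crystal-field splitting; square planar leaves the high-energy d_{x²−y²} orbital empty and maximises CFSE. → square planar.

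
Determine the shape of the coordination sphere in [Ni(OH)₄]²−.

tetrahedral

Ligand charges: each hydroxide is −1. With an overall charge of −2 the nickel centre must be in the +2 oxidation state.
Ni sits in group 10, so the d-electron count is 10 − 2 = 8.
Coordination number: 4.
Hydroxide is a weak-field ligand.
With weak-field ligands the CFSE gain from square planar is small, so a 3d d⁸ ion takes the sterically preferred tetrahedral geometry.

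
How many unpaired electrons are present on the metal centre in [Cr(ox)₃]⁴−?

Summing ligand charges against the −4 overall charge gives an oxidation state of +2 for chromium.
Group 6 minus oxidation state 2 gives a d⁴ configuration.
Counting donor atoms: 3×oxalate (bidentate) → 6 donors. Coordination number = 6.
The spin state decides the count: Oxalate is a weak-field ligand for a first-row metal, so the complex is high-spin.
An octahedral high-spin d⁴ ion is t₂g³e_g¹, giving 4 unpaired electrons.

4 unpaired electrons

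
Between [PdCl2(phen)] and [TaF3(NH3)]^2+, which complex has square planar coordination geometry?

[PdCl2(phen)]

For [PdCl2(phen)]: Summing ligand charges against the 0 overall charge gives an oxidation state of +2 for palladium. Pd sits in group 10, so the d-electron count is 10 − 2 = 8. A 4d d⁸ ion has a large crystal-field splitting; square planar leaves the high-energy d_{x²−y²} orbital empty and maximises CFSE. → square planar.
For [TaF3(NH3)]^2+: Ligand charges: each fluoride is −1; ammonia is neutral. With an overall charge of +2 the tantalum centre must be in the +5 oxidation state. Ta sits in group 5, so the d-electron count is 5 − 5 = 0. A d⁰ ion has no crystal-field stabilisation preference between square planar and tetrahedral, so four ligands adopt the sterically favoured tetrahedral geometry. → tetrahedral.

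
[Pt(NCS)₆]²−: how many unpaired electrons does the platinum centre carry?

0

Each isothiocyanate is −1; balancing the −2 overall charge requires Pt(IV).
Platinum is a group-10 element; Pt(IV) is therefore d⁶.
The spin state decides the count: a 5d ion has a large Δₒ and is invariably low-spin.
An octahedral low-spin d⁶ ion is t₂g⁶e_g⁰, giving 0 unpaired electrons.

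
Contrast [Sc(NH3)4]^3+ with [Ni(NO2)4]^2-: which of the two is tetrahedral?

For [Sc(NH3)4]^3+: Ammonia is neutral; balancing the +3 overall charge requires Sc(III). Group 3 minus oxidation state 3 gives a d⁰ configuration. A d⁰ ion has no crystal-field stabilisation preference between square planar and tetrahedral, so four ligands adopt the sterically favoured tetrahedral geometry. → tetrahedral.
For [Ni(NO2)4]^2-: Each nitro (N-bound nitrite) is −1; balancing the −2 overall charge requires Ni(II). Nickel is a group-10 element; Ni(II) is therefore d⁸. Nitro (N-bound nitrite) is a strong-field ligand (high in the spectrochemical series). A 3d d⁸ ion with strong-field ligands gains enough CFSE to favour square planar over tetrahedral. → square planar.

[Sc(NH3)4]^3+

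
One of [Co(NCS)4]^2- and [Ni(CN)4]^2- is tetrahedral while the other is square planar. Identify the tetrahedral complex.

For [Co(NCS)4]^2-: Ligand charges: each isothiocyanate is −1. With an overall charge of −2 the cobalt centre must be in the +2 oxidation state. Group 9 minus oxidation state 2 gives a d⁷ configuration. For a high-spin 3d d⁷ ion with weak-field ligands the small Δₜ gives little square-planar CFSE advantage, so four ligands adopt the sterically favoured tetrahedral geometry. → tetrahedral.
For [Ni(CN)4]^2-: Each cyanide is −1; balancing the −2 overall charge requires Ni(II). Group 10 minus oxidation state 2 gives a d⁸ configuration. Cyanide is a strong-field ligand (high in the spectrochemical series). A 3d d⁸ ion with strong-field ligands gains enough CFSE to favour square planar over tetrahedral. → square planar.

[Co(NCS)4]^2-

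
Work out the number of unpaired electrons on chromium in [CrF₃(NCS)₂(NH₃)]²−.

Summing ligand charges against the −2 overall charge gives an oxidation state of +3 for chromium.
Cr sits in group 6, so the d-electron count is 6 − 3 = 3.
In an octahedral field the d³ configuration is t₂g³e_g⁰ (only one arrangement possible), giving 3 unpaired electrons.

3 unpaired electrons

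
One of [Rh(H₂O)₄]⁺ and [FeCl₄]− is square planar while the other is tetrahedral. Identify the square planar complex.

[Rh(H₂O)₄]⁺

For [Rh(H₂O)₄]⁺: Summing ligand charges against the +1 overall charge gives an oxidation state of +1 for rhodium. Rhodium is a group-9 element; Rh(I) is therefore d⁸. A 4d d⁸ ion has a large crystal-field splitting; square planar leaves the high-energy d_{x²−y²} orbital empty and maximises CFSE. → square planar.
For [FeCl₄]−: Each chloride is −1; balancing the −1 overall charge requires Fe(III). Fe sits in group 8, so the d-electron count is 8 − 3 = 5. A high-spin d⁵ ion has zero CFSE in either geometry, so four ligands adopt the sterically favoured tetrahedral geometry. → tetrahedral.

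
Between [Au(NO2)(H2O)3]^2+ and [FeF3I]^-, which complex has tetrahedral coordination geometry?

[FeF3I]^-

For [Au(NO2)(H2O)3]^2+: Each nitro (N-bound nitrite) is −1; water is neutral; balancing the +2 overall charge requires Au(III). Au sits in group 11, so the d-electron count is 11 − 3 = 8. A 5d d⁸ ion has a large crystal-field splitting; square planar leaves the high-energy d_{x²−y²} orbital empty and maximises CFSE. → square planar.
For [FeF3I]^-: Ligand charges: each fluoride is −1; each iodide is −1. With an overall charge of −1 the iron centre must be in the +3 oxidation state. Group 8 minus oxidation state 3 gives a d⁵ configuration. A high-spin d⁵ ion has zero CFSE in either geometry, so four ligands adopt the sterically favoured tetrahedral geometry. → tetrahedral.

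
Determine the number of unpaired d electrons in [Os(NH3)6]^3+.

1

Ligand charges: ammonia is neutral. With an overall charge of +3 the osmium centre must be in the +3 oxidation state.
Group 8 minus oxidation state 3 gives a d⁵ configuration.
The spin state decides the count: a 5d ion has a large Δₒ and is invariably low-spin.
An octahedral low-spin d⁵ ion is t₂g⁵e_g⁰, giving 1 unpaired electron.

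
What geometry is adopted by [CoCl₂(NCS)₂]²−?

Each chloride is −1; each isothiocyanate is −1; balancing the −2 overall charge requires Co(II).
Co sits in group 9, so the d-electron count is 9 − 2 = 7.
With 4 monodentate ligands the coordination number is 4.
Chloride and isothiocyanate are weak-field ligands.
For a high-spin 3d d⁷ ion with weak-field ligands the small Δₜ gives little square-planar CFSE advantage, so four ligands adopt the sterically favoured tetrahedral geometry.

tetrahedral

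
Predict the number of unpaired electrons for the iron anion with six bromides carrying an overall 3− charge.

Ligand charges: each bromide is −1. With an overall charge of −3 the iron centre must be in the +3 oxidation state.
Group 8 minus oxidation state 3 gives a d⁵ configuration.
The spin state decides the count: Bromide is a weak-field ligand for a first-row metal, so the complex is high-spin.
An octahedral high-spin d⁵ ion is t₂g³e_g², giving 5 unpaired electrons.

5 unpaired electrons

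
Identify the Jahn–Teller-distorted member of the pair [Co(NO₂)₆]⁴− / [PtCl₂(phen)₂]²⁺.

[Co(NO₂)₆]⁴−

[Co(NO₂)₆]⁴−: Each nitro (N-bound nitrite) is −1; balancing the −4 overall charge requires Co(II). Cobalt is a group-9 element; Co(II) is therefore d⁷. Nitro (N-bound nitrite) is a strong-field ligand (high in the spectrochemical series) for a first-row metal, so the complex is low-spin. The t₂g⁶e_g¹ (low-spin) configuration has an unevenly filled e_g set; the Jahn–Teller theorem predicts a tetragonal distortion (typically axial elongation) to lift the degeneracy.
[PtCl₂(phen)₂]²⁺: Summing ligand charges against the +2 overall charge gives an oxidation state of +4 for platinum. Platinum is a group-10 element; Pt(IV) is therefore d⁶. A 5d ion has a large Δₒ and is invariably low-spin. The d⁶ configuration leaves the e_g set evenly filled (or empty) — no strong Jahn–Teller driving force.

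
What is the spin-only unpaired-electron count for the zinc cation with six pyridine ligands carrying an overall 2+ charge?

Pyridine is neutral; balancing the +2 overall charge requires Zn(II).
Zinc is a group-12 element; Zn(II) is therefore d¹⁰.
In an octahedral field the d¹⁰ configuration is t₂g⁶e_g⁴, giving 0 unpaired electrons.

0 unpaired electrons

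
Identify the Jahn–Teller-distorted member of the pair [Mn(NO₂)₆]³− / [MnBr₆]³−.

[Mn(NO₂)₆]³−: Each nitro (N-bound nitrite) is −1; balancing the −3 overall charge requires Mn(III). Manganese is a group-7 element; Mn(III) is therefore d⁴. Nitro (N-bound nitrite) is a strong-field ligand (high in the spectrochemical series) for a first-row metal, so the complex is low-spin. The d⁴ configuration leaves the e_g set evenly filled (or empty) — no strong Jahn–Teller driving force.
[MnBr₆]³−: Each bromide is −1; balancing the −3 overall charge requires Mn(III). Group 7 minus oxidation state 3 gives a d⁴ configuration. Bromide is a weak-field ligand for a first-row metal, so the complex is high-spin. The t₂g³e_g¹ (high-spin) configuration has an unevenly filled e_g set; the Jahn–Teller theorem predicts a tetragonal distortion (typically axial elongation) to lift the degeneracy.

[MnBr₆]³−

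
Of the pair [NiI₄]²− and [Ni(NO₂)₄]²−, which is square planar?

[Ni(NO₂)₄]²−

For [NiI₄]²−: Summing ligand charges against the −2 overall charge gives an oxidation state of +2 for nickel. Ni sits in group 10, so the d-electron count is 10 − 2 = 8. Iodide is a weak-field ligand. With weak-field ligands the CFSE gain from square planar is small, so a 3d d⁸ ion takes the sterically preferred tetrahedral geometry. → tetrahedral.
For [Ni(NO₂)₄]²−: Ligand charges: each nitro (N-bound nitrite) is −1. With an overall charge of −2 the nickel centre must be in the +2 oxidation state. Ni sits in group 10, so the d-electron count is 10 − 2 = 8. Nitro (N-bound nitrite) is a strong-field ligand (high in the spectrochemical series). A 3d d⁸ ion with strong-field ligands gains enough CFSE to favour square planar over tetrahedral. → square planar.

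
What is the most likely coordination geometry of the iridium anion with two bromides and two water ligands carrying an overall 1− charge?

square planar

Each bromide is −1; water is neutral; balancing the −1 overall charge requires Ir(I).
Group 9 minus oxidation state 1 gives a d⁸ configuration.
With 4 monodentate ligands the coordination number is 4.
A 5d d⁸ ion has a large crystal-field splitting; square planar leaves the high-energy d_{x²−y²} orbital empty and maximises CFSE.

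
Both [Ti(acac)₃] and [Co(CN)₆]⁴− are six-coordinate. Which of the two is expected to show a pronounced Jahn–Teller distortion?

[Co(CN)₆]⁴−

[Ti(acac)₃]: Summing ligand charges against the 0 overall charge gives an oxidation state of +3 for titanium. Group 4 minus oxidation state 3 gives a d¹ configuration. The d¹ configuration leaves the e_g set evenly filled (or empty) — no strong Jahn–Teller driving force.
[Co(CN)₆]⁴−: Ligand charges: each cyanide is −1. With an overall charge of −4 the cobalt centre must be in the +2 oxidation state. Group 9 minus oxidation state 2 gives a d⁷ configuration. Cyanide is a strong-field ligand (high in the spectrochemical series) for a first-row metal, so the complex is low-spin. The t₂g⁶e_g¹ (low-spin) configuration has an unevenly filled e_g set; the Jahn–Teller theorem predicts a tetragonal distortion (typically axial elongation) to lift the degeneracy.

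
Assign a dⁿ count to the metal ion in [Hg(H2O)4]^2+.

d¹⁰

Water is neutral; balancing the +2 overall charge requires Hg(II).
Mercury is a group-12 element; Hg(II) is therefore d¹⁰.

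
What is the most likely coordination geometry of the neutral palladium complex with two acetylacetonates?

square planar

Ligand charges: each acetylacetonate is −1. With an overall charge of 0 the palladium centre must be in the +2 oxidation state.
Pd sits in group 10, so the d-electron count is 10 − 2 = 8.
Counting donor atoms: 2×acetylacetonate (bidentate) → 4 donors. Coordination number = 4.
A 4d d⁸ ion has a large crystal-field splitting; square planar leaves the high-energy d_{x²−y²} orbital empty and maximises CFSE.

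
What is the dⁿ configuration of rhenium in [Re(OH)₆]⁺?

d0

Ligand charges: each hydroxide is −1. With an overall charge of +1 the rhenium centre must be in the +7 oxidation state.
Re sits in group 7, so the d-electron count is 7 − 7 = 0.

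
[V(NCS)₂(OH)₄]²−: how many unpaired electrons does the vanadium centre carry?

Ligand charges: each isothiocyanate is −1; each hydroxide is −1. With an overall charge of −2 the vanadium centre must be in the +4 oxidation state.
V sits in group 5, so the d-electron count is 5 − 4 = 1.
In an octahedral field the d¹ configuration is t₂g¹e_g⁰ (only one arrangement possible), giving 1 unpaired electron.

1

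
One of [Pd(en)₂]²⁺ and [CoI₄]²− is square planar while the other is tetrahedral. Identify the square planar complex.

[Pd(en)₂]²⁺

For [Pd(en)₂]²⁺: Ligand charges: ethylenediamine is neutral. With an overall charge of +2 the palladium centre must be in the +2 oxidation state. Pd sits in group 10, so the d-electron count is 10 − 2 = 8. A 4d d⁸ ion has a large crystal-field splitting; square planar leaves the high-energy d_{x²−y²} orbital empty and maximises CFSE. → square planar.
For [CoI₄]²−: Summing ligand charges against the −2 overall charge gives an oxidation state of +2 for cobalt. Group 9 minus oxidation state 2 gives a d⁷ configuration. For a high-spin 3d d⁷ ion with weak-field ligands the small Δₜ gives little square-planar CFSE advantage, so four ligands adopt the sterically favoured tetrahedral geometry. → tetrahedral.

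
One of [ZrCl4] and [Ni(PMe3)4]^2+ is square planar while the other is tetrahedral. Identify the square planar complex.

[Ni(PMe3)4]^2+

For [ZrCl4]: Summing ligand charges against the 0 overall charge gives an oxidation state of +4 for zirconium. Group 4 minus oxidation state 4 gives a d⁰ configuration. A d⁰ ion has no crystal-field stabilisation preference between square planar and tetrahedral, so four ligands adopt the sterically favoured tetrahedral geometry. → tetrahedral.
For [Ni(PMe3)4]^2+: Ligand charges: trimethylphosphine is neutral. With an overall charge of +2 the nickel centre must be in the +2 oxidation state. Group 10 minus oxidation state 2 gives a d⁸ configuration. Trimethylphosphine is a strong-field ligand (high in the spectrochemical series). A 3d d⁸ ion with strong-field ligands gains enough CFSE to favour square planar over tetrahedral. → square planar.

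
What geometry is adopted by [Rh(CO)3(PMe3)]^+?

Ligand charges: carbonyl is neutral; trimethylphosphine is neutral. With an overall charge of +1 the rhodium centre must be in the +1 oxidation state.
Group 9 minus oxidation state 1 gives a d⁸ configuration.
With 4 monodentate ligands the coordination number is 4.
A 4d d⁸ ion has a large crystal-field splitting; square planar leaves the high-energy d_{x²−y²} orbital empty and maximises CFSE.

square planar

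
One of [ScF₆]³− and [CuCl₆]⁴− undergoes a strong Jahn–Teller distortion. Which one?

[ScF₆]³−: Each fluoride is −1; balancing the −3 overall charge requires Sc(III). Group 3 minus oxidation state 3 gives a d⁰ configuration. The d⁰ configuration leaves the e_g set evenly filled (or empty) — no strong Jahn–Teller driving force.
[CuCl₆]⁴−: Summing ligand charges against the −4 overall charge gives an oxidation state of +2 for copper. Cu sits in group 11, so the d-electron count is 11 − 2 = 9. The t₂g⁶e_g³ configuration has an unevenly filled e_g set; the Jahn–Teller theorem predicts a tetragonal distortion (typically axial elongation) to lift the degeneracy.

[CuCl₆]⁴−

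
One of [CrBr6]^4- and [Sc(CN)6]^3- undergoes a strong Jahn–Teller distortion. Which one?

[CrBr6]^4-: Ligand charges: each bromide is −1. With an overall charge of −4 the chromium centre must be in the +2 oxidation state. Group 6 minus oxidation state 2 gives a d⁴ configuration. Bromide is a weak-field ligand for a first-row metal, so the complex is high-spin. The t₂g³e_g¹ (high-spin) configuration has an unevenly filled e_g set; the Jahn–Teller theorem predicts a tetragonal distortion (typically axial elongation) to lift the degeneracy.
[Sc(CN)6]^3-: Summing ligand charges against the −3 overall charge gives an oxidation state of +3 for scandium. Sc sits in group 3, so the d-electron count is 3 − 3 = 0. The d⁰ configuration leaves the e_g set evenly filled (or empty) — no strong Jahn–Teller driving force.

[CrBr6]^4-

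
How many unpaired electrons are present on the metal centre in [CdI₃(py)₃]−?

0 unpaired electrons

Summing ligand charges against the −1 overall charge gives an oxidation state of +2 for cadmium.
Cadmium is a group-12 element; Cd(II) is therefore d¹⁰.
In an octahedral field the d¹⁰ configuration is t₂g⁶e_g⁴, giving 0 unpaired electrons.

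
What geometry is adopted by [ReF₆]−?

octahedral

Summing ligand charges against the −1 overall charge gives an oxidation state of +5 for rhenium.
Re sits in group 7, so the d-electron count is 7 − 5 = 2.
Coordination number: 6.
Six donors around a single metal centre give an octahedral coordination sphere.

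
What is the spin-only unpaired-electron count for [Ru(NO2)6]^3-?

1 unpaired electron

Summing ligand charges against the −3 overall charge gives an oxidation state of +3 for ruthenium.
Ruthenium is a group-8 element; Ru(III) is therefore d⁵.
The spin state decides the count: a 4d ion has a large Δₒ and is invariably low-spin.
An octahedral low-spin d⁵ ion is t₂g⁵e_g⁰, giving 1 unpaired electron.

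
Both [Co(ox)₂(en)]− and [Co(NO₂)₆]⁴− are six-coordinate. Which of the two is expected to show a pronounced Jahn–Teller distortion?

[Co(NO₂)₆]⁴−

[Co(ox)₂(en)]−: Ligand charges: each oxalate is −2; ethylenediamine is neutral. With an overall charge of −1 the cobalt centre must be in the +3 oxidation state. Cobalt is a group-9 element; Co(III) is therefore d⁶. Co(III) has an exceptionally large octahedral splitting and is low-spin with essentially every ligand except fluoride. The d⁶ configuration leaves the e_g set evenly filled (or empty) — no strong Jahn–Teller driving force.
[Co(NO₂)₆]⁴−: Summing ligand charges against the −4 overall charge gives an oxidation state of +2 for cobalt. Co sits in group 9, so the d-electron count is 9 − 2 = 7. Nitro (N-bound nitrite) is a strong-field ligand (high in the spectrochemical series) for a first-row metal, so the complex is low-spin. The t₂g⁶e_g¹ (low-spin) configuration has an unevenly filled e_g set; the Jahn–Teller theorem predicts a tetragonal distortion (typically axial elongation) to lift the degeneracy.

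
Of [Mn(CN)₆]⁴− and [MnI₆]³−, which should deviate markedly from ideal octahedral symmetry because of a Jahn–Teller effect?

[MnI₆]³−

[Mn(CN)₆]⁴−: Summing ligand charges against the −4 overall charge gives an oxidation state of +2 for manganese. Group 7 minus oxidation state 2 gives a d⁵ configuration. Cyanide is a strong-field ligand (high in the spectrochemical series) for a first-row metal, so the complex is low-spin. The d⁵ configuration leaves the e_g set evenly filled (or empty) — no strong Jahn–Teller driving force.
[MnI₆]³−: Summing ligand charges against the −3 overall charge gives an oxidation state of +3 for manganese. Group 7 minus oxidation state 3 gives a d⁴ configuration. Iodide is a weak-field ligand for a first-row metal, so the complex is high-spin. The t₂g³e_g¹ (high-spin) configuration has an unevenly filled e_g set; the Jahn–Teller theorem predicts a tetragonal distortion (typically axial elongation) to lift the degeneracy.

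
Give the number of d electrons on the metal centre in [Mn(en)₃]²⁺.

d5

Ethylenediamine is neutral; balancing the +2 overall charge requires Mn(II).
Mn sits in group 7, so the d-electron count is 7 − 2 = 5.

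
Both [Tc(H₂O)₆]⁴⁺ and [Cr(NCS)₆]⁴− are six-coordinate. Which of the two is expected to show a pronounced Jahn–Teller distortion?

[Cr(NCS)₆]⁴−

[Tc(H₂O)₆]⁴⁺: Water is neutral; balancing the +4 overall charge requires Tc(IV). Group 7 minus oxidation state 4 gives a d³ configuration. The d³ configuration leaves the e_g set evenly filled (or empty) — no strong Jahn–Teller driving force.
[Cr(NCS)₆]⁴−: Summing ligand charges against the −4 overall charge gives an oxidation state of +2 for chromium. Chromium is a group-6 element; Cr(II) is therefore d⁴. Isothiocyanate is a weak-field ligand for a first-row metal, so the complex is high-spin. The t₂g³e_g¹ (high-spin) configuration has an unevenly filled e_g set; the Jahn–Teller theorem predicts a tetragonal distortion (typically axial elongation) to lift the degeneracy.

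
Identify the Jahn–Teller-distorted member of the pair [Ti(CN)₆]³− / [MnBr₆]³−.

[Ti(CN)₆]³−: Summing ligand charges against the −3 overall charge gives an oxidation state of +3 for titanium. Group 4 minus oxidation state 3 gives a d¹ configuration. The d¹ configuration leaves the e_g set evenly filled (or empty) — no strong Jahn–Teller driving force.
[MnBr₆]³−: Each bromide is −1; balancing the −3 overall charge requires Mn(III). Group 7 minus oxidation state 3 gives a d⁴ configuration. Bromide is a weak-field ligand for a first-row metal, so the complex is high-spin. The t₂g³e_g¹ (high-spin) configuration has an unevenly filled e_g set; the Jahn–Teller theorem predicts a tetragonal distortion (typically axial elongation) to lift the degeneracy.

[MnBr₆]³−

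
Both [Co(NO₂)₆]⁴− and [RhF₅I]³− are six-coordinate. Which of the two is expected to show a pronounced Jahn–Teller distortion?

[Co(NO₂)₆]⁴−: Summing ligand charges against the −4 overall charge gives an oxidation state of +2 for cobalt. Co sits in group 9, so the d-electron count is 9 − 2 = 7. Nitro (N-bound nitrite) is a strong-field ligand (high in the spectrochemical series) for a first-row metal, so the complex is low-spin. The t₂g⁶e_g¹ (low-spin) configuration has an unevenly filled e_g set; the Jahn–Teller theorem predicts a tetragonal distortion (typically axial elongation) to lift the degeneracy.
[RhF₅I]³−: Summing ligand charges against the −3 overall charge gives an oxidation state of +3 for rhodium. Rh sits in group 9, so the d-electron count is 9 − 3 = 6. A 4d ion has a large Δₒ and is invariably low-spin. The d⁶ configuration leaves the e_g set evenly filled (or empty) — no strong Jahn–Teller driving force.

[Co(NO₂)₆]⁴−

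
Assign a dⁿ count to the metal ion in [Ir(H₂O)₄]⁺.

d8

Summing ligand charges against the +1 overall charge gives an oxidation state of +1 for iridium.
Group 9 minus oxidation state 1 gives a d⁸ configuration.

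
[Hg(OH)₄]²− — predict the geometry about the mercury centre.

tetrahedral

Ligand charges: each hydroxide is −1. With an overall charge of −2 the mercury centre must be in the +2 oxidation state.
Hg sits in group 12, so the d-electron count is 12 − 2 = 10.
Coordination number: 4.
A d¹⁰ ion has no crystal-field stabilisation preference between square planar and tetrahedral, so four ligands adopt the sterically favoured tetrahedral geometry.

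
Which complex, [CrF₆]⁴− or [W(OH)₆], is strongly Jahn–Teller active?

[CrF₆]⁴−

[CrF₆]⁴−: Each fluoride is −1; balancing the −4 overall charge requires Cr(II). Chromium is a group-6 element; Cr(II) is therefore d⁴. Fluoride is a weak-field ligand for a first-row metal, so the complex is high-spin. The t₂g³e_g¹ (high-spin) configuration has an unevenly filled e_g set; the Jahn–Teller theorem predicts a tetragonal distortion (typically axial elongation) to lift the degeneracy.
[W(OH)₆]: Each hydroxide is −1; balancing the 0 overall charge requires W(VI). W sits in group 6, so the d-electron count is 6 − 6 = 0. The d⁰ configuration leaves the e_g set evenly filled (or empty) — no strong Jahn–Teller driving force.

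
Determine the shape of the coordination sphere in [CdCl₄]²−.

tetrahedral

Each chloride is −1; balancing the −2 overall charge requires Cd(II).
Group 12 minus oxidation state 2 gives a d¹⁰ configuration.
With 4 monodentate ligands the coordination number is 4.
A d¹⁰ ion has no crystal-field stabilisation preference between square planar and tetrahedral, so four ligands adopt the sterically favoured tetrahedral geometry.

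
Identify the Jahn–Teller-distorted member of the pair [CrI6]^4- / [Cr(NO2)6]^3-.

[CrI6]^4-: Ligand charges: each iodide is −1. With an overall charge of −4 the chromium centre must be in the +2 oxidation state. Group 6 minus oxidation state 2 gives a d⁴ configuration. Iodide is a weak-field ligand for a first-row metal, so the complex is high-spin. The t₂g³e_g¹ (high-spin) configuration has an unevenly filled e_g set; the Jahn–Teller theorem predicts a tetragonal distortion (typically axial elongation) to lift the degeneracy.
[Cr(NO2)6]^3-: Summing ligand charges against the −3 overall charge gives an oxidation state of +3 for chromium. Group 6 minus oxidation state 3 gives a d³ configuration. The d³ configuration leaves the e_g set evenly filled (or empty) — no strong Jahn–Teller driving force.

[CrI6]^4-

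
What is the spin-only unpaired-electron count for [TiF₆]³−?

1

Ligand charges: each fluoride is −1. With an overall charge of −3 the titanium centre must be in the +3 oxidation state.
Ti sits in group 4, so the d-electron count is 4 − 3 = 1.
In an octahedral field the d¹ configuration is t₂g¹e_g⁰ (only one arrangement possible), giving 1 unpaired electron.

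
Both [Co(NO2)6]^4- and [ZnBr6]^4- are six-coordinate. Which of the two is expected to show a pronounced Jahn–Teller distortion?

[Co(NO2)6]^4-

[Co(NO2)6]^4-: Ligand charges: each nitro (N-bound nitrite) is −1. With an overall charge of −4 the cobalt centre must be in the +2 oxidation state. Co sits in group 9, so the d-electron count is 9 − 2 = 7. Nitro (N-bound nitrite) is a strong-field ligand (high in the spectrochemical series) for a first-row metal, so the complex is low-spin. The t₂g⁶e_g¹ (low-spin) configuration has an unevenly filled e_g set; the Jahn–Teller theorem predicts a tetragonal distortion (typically axial elongation) to lift the degeneracy.
[ZnBr6]^4-: Ligand charges: each bromide is −1. With an overall charge of −4 the zinc centre must be in the +2 oxidation state. Zn sits in group 12, so the d-electron count is 12 − 2 = 10. The d¹⁰ configuration leaves the e_g set evenly filled (or empty) — no strong Jahn–Teller driving force.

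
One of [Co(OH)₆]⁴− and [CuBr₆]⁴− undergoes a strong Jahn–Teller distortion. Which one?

[Co(OH)₆]⁴−: Summing ligand charges against the −4 overall charge gives an oxidation state of +2 for cobalt. Cobalt is a group-9 element; Co(II) is therefore d⁷. Hydroxide is a weak-field ligand for a first-row metal, so the complex is high-spin. The d⁷ configuration leaves the e_g set evenly filled (or empty) — no strong Jahn–Teller driving force.
[CuBr₆]⁴−: Summing ligand charges against the −4 overall charge gives an oxidation state of +2 for copper. Group 11 minus oxidation state 2 gives a d⁹ configuration. The t₂g⁶e_g³ configuration has an unevenly filled e_g set; the Jahn–Teller theorem predicts a tetragonal distortion (typically axial elongation) to lift the degeneracy.

[CuBr₆]⁴−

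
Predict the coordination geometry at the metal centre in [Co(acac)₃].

Ligand charges: each acetylacetonate is −1. With an overall charge of 0 the cobalt centre must be in the +3 oxidation state.
Co sits in group 9, so the d-electron count is 9 − 3 = 6.
Counting donor atoms: 3×acetylacetonate (bidentate) → 6 donors. Coordination number = 6.
Six donors around a single metal centre give an octahedral coordination sphere.

octahedral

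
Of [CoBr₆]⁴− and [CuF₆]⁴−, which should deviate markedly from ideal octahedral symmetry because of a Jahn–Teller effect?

[CuF₆]⁴−

[CoBr₆]⁴−: Ligand charges: each bromide is −1. With an overall charge of −4 the cobalt centre must be in the +2 oxidation state. Group 9 minus oxidation state 2 gives a d⁷ configuration. Bromide is a weak-field ligand for a first-row metal, so the complex is high-spin. The d⁷ configuration leaves the e_g set evenly filled (or empty) — no strong Jahn–Teller driving force.
[CuF₆]⁴−: Summing ligand charges against the −4 overall charge gives an oxidation state of +2 for copper. Cu sits in group 11, so the d-electron count is 11 − 2 = 9. The t₂g⁶e_g³ configuration has an unevenly filled e_g set; the Jahn–Teller theorem predicts a tetragonal distortion (typically axial elongation) to lift the degeneracy.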